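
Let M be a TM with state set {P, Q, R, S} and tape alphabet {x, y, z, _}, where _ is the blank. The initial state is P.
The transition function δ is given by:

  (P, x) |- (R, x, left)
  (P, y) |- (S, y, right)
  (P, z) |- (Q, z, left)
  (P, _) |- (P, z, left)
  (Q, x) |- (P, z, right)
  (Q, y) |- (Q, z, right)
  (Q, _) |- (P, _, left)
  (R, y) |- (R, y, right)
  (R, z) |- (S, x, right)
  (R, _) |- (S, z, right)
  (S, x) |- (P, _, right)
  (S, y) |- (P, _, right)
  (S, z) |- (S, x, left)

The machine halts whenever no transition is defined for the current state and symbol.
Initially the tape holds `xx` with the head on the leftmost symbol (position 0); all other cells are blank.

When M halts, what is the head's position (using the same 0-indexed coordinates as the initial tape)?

state=P head=0 tape=_[x]x_   (P,x)→(R,x,left)
state=R head=-1 tape=[_]xx_   (R,_)→(S,z,right)
state=S head=0 tape=z[x]x_   (S,x)→(P,_,right)
state=P head=1 tape=z_[x]_   (P,x)→(R,x,left)
state=R head=0 tape=z[_]x_   (R,_)→(S,z,right)
state=S head=1 tape=zz[x]_   (S,x)→(P,_,right)
state=P head=2 tape=zz_[_]   (P,_)→(P,z,left)
state=P head=1 tape=zz[_]z   (P,_)→(P,z,left)
state=P head=0 tape=z[z]zz   (P,z)→(Q,z,left)
state=Q head=-1 tape=[z]zzz
At halt the head is at cell -1.

-1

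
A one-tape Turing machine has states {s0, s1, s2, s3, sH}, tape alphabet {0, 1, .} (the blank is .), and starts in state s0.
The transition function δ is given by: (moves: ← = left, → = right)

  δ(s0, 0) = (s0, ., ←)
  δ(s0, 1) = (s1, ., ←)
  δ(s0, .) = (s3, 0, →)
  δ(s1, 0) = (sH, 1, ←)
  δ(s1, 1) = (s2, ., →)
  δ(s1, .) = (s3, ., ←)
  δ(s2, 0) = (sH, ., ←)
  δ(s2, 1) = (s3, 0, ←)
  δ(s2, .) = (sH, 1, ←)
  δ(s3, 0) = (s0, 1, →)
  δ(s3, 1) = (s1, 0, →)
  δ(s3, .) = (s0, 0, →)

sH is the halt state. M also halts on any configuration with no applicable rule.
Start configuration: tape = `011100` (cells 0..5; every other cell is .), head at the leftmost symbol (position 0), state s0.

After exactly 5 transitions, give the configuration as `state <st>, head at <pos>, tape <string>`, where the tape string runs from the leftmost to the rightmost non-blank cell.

state=s0 head=0 tape=.[0]11100   (s0,0)→(s0,.,←)
state=s0 head=-1 tape=[.].11100   (s0,.)→(s3,0,→)
state=s3 head=0 tape=0[.]11100   (s3,.)→(s0,0,→)
state=s0 head=1 tape=00[1]1100   (s0,1)→(s1,.,←)
state=s1 head=0 tape=0[0].1100   (s1,0)→(sH,1,←)
state=sH head=-1 tape=[0]1.1100
After 5 steps: state sH, head at -1, tape 01.1100.

state sH, head at -1, tape 01.1100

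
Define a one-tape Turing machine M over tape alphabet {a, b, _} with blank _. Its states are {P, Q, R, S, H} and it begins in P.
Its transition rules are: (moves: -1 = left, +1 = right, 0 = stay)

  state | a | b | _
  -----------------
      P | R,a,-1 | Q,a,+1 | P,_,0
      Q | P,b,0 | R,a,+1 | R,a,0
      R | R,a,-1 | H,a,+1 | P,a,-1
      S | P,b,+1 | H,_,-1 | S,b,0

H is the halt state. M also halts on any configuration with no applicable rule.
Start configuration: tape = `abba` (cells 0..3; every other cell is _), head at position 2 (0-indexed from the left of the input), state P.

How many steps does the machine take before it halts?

8

P | ab[b]a_   read b → write a, move +1, go to Q
Q | aba[a]_   read a → write b, move 0, go to P
P | aba[b]_   read b → write a, move +1, go to Q
Q | abaa[_]   read _ → write a, move 0, go to R
R | abaa[a]   read a → write a, move -1, go to R
R | aba[a]a   read a → write a, move -1, go to R
R | ab[a]aa   read a → write a, move -1, go to R
R | a[b]aaa   read b → write a, move +1, go to H
H | aa[a]aa
M halts after 8 transitions.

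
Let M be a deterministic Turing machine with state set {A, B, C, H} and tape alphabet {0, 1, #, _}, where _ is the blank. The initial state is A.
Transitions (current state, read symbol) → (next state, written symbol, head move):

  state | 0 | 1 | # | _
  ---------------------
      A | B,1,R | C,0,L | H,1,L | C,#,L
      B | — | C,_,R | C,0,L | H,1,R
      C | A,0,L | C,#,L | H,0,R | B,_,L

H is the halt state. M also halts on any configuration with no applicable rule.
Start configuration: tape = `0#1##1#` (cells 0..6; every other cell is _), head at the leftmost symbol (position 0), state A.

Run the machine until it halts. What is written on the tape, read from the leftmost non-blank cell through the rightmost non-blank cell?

1_#01##1#

A | __[0]#1##1#   read 0 → write 1, move R, go to B
B | __1[#]1##1#   read # → write 0, move L, go to C
C | __[1]01##1#   read 1 → write #, move L, go to C
C | _[_]#01##1#   read _ → write _, move L, go to B
B | [_]_#01##1#   read _ → write 1, move R, go to H
H | 1[_]#01##1#
The non-blank tape span at halt is 1_#01##1#.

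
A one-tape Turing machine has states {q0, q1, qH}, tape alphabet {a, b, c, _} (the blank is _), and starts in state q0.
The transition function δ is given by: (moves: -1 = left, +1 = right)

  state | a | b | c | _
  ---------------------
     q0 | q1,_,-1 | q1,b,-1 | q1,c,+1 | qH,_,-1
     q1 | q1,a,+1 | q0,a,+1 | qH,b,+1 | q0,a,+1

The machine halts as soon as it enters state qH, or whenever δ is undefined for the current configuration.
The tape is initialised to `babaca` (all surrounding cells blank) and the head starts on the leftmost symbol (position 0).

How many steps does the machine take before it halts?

q0 | _[b]abaca__   read b → write b, move -1, go to q1
q1 | [_]babaca__   read _ → write a, move +1, go to q0
q0 | a[b]abaca__   read b → write b, move -1, go to q1
q1 | [a]babaca__   read a → write a, move +1, go to q1
q1 | a[b]abaca__   read b → write a, move +1, go to q0
q0 | aa[a]baca__   read a → write _, move -1, go to q1
q1 | a[a]_baca__   read a → write a, move +1, go to q1
q1 | aa[_]baca__   read _ → write a, move +1, go to q0
q0 | aaa[b]aca__   read b → write b, move -1, go to q1
q1 | aa[a]baca__   read a → write a, move +1, go to q1
q1 | aaa[b]aca__   read b → write a, move +1, go to q0
q0 | aaaa[a]ca__   read a → write _, move -1, go to q1
q1 | aaa[a]_ca__   read a → write a, move +1, go to q1
q1 | aaaa[_]ca__   read _ → write a, move +1, go to q0
q0 | aaaaa[c]a__   read c → write c, move +1, go to q1
q1 | aaaaac[a]__   read a → write a, move +1, go to q1
q1 | aaaaaca[_]_   read _ → write a, move +1, go to q0
q0 | aaaaacaa[_]   read _ → write _, move -1, go to qH
qH | aaaaaca[a]_
M halts after 18 transitions.

18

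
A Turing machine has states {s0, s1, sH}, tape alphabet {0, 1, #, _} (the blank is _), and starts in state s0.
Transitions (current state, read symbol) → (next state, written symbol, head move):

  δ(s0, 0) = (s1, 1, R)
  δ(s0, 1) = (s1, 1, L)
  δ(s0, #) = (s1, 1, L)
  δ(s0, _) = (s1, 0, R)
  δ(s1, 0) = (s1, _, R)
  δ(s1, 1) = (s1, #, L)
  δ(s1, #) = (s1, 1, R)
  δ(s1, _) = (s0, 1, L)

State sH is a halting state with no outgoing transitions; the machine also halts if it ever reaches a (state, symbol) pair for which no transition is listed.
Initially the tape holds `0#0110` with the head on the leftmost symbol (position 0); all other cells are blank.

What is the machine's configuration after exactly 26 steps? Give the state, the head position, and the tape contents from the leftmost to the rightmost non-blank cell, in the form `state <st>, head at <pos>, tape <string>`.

state=s0 head=0 tape=___[0]#0110   (s0,0)→(s1,1,R)
state=s1 head=1 tape=___1[#]0110   (s1,#)→(s1,1,R)
state=s1 head=2 tape=___11[0]110   (s1,0)→(s1,_,R)
state=s1 head=3 tape=___11_[1]10   (s1,1)→(s1,#,L)
state=s1 head=2 tape=___11[_]#10   (s1,_)→(s0,1,L)
state=s0 head=1 tape=___1[1]1#10   (s0,1)→(s1,1,L)
state=s1 head=0 tape=___[1]11#10   (s1,1)→(s1,#,L)
state=s1 head=-1 tape=__[_]#11#10   (s1,_)→(s0,1,L)
state=s0 head=-2 tape=_[_]1#11#10   (s0,_)→(s1,0,R)
state=s1 head=-1 tape=_0[1]#11#10   (s1,1)→(s1,#,L)
state=s1 head=-2 tape=_[0]##11#10   (s1,0)→(s1,_,R)
state=s1 head=-1 tape=__[#]#11#10   (s1,#)→(s1,1,R)
state=s1 head=0 tape=__1[#]11#10   (s1,#)→(s1,1,R)
state=s1 head=1 tape=__11[1]1#10   (s1,1)→(s1,#,L)
state=s1 head=0 tape=__1[1]#1#10   (s1,1)→(s1,#,L)
state=s1 head=-1 tape=__[1]##1#10   (s1,1)→(s1,#,L)
state=s1 head=-2 tape=_[_]###1#10   (s1,_)→(s0,1,L)
state=s0 head=-3 tape=[_]1###1#10   (s0,_)→(s1,0,R)
state=s1 head=-2 tape=0[1]###1#10   (s1,1)→(s1,#,L)
state=s1 head=-3 tape=[0]####1#10   (s1,0)→(s1,_,R)
state=s1 head=-2 tape=_[#]###1#10   (s1,#)→(s1,1,R)
state=s1 head=-1 tape=_1[#]##1#10   (s1,#)→(s1,1,R)
state=s1 head=0 tape=_11[#]#1#10   (s1,#)→(s1,1,R)
state=s1 head=1 tape=_111[#]1#10   (s1,#)→(s1,1,R)
state=s1 head=2 tape=_1111[1]#10   (s1,1)→(s1,#,L)
state=s1 head=1 tape=_111[1]##10   (s1,1)→(s1,#,L)
state=s1 head=0 tape=_11[1]###10
After 26 steps: state s1, head at 0, tape 111###10.

state s1, head at 0, tape 111###10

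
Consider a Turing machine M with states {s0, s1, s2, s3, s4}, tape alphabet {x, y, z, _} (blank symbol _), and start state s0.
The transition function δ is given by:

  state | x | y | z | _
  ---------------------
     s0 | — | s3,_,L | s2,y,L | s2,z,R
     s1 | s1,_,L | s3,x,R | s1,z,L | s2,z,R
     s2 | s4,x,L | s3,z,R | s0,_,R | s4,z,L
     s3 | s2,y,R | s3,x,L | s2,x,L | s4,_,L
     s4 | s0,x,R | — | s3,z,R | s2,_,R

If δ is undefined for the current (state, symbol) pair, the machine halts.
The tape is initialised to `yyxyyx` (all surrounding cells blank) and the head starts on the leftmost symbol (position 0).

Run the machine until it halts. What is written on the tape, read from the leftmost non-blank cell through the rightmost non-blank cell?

state=s0 head=0 tape=__[y]yxyyx   (s0,y)→(s3,_,L)
state=s3 head=-1 tape=_[_]_yxyyx   (s3,_)→(s4,_,L)
state=s4 head=-2 tape=[_]__yxyyx   (s4,_)→(s2,_,R)
state=s2 head=-1 tape=_[_]_yxyyx   (s2,_)→(s4,z,L)
state=s4 head=-2 tape=[_]z_yxyyx   (s4,_)→(s2,_,R)
state=s2 head=-1 tape=_[z]_yxyyx   (s2,z)→(s0,_,R)
state=s0 head=0 tape=__[_]yxyyx   (s0,_)→(s2,z,R)
state=s2 head=1 tape=__z[y]xyyx   (s2,y)→(s3,z,R)
state=s3 head=2 tape=__zz[x]yyx   (s3,x)→(s2,y,R)
state=s2 head=3 tape=__zzy[y]yx   (s2,y)→(s3,z,R)
state=s3 head=4 tape=__zzyz[y]x   (s3,y)→(s3,x,L)
state=s3 head=3 tape=__zzy[z]xx   (s3,z)→(s2,x,L)
state=s2 head=2 tape=__zz[y]xxx   (s2,y)→(s3,z,R)
state=s3 head=3 tape=__zzz[x]xx   (s3,x)→(s2,y,R)
state=s2 head=4 tape=__zzzy[x]x   (s2,x)→(s4,x,L)
state=s4 head=3 tape=__zzz[y]xx
The non-blank tape span at halt is zzzyxx.

zzzyxx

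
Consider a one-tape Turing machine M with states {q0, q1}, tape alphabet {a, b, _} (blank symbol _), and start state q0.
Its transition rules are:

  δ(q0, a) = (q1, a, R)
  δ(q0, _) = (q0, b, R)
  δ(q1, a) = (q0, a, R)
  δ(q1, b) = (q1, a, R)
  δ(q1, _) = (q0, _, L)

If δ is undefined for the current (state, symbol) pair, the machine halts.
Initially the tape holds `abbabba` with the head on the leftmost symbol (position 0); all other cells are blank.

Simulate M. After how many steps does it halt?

4

q0 | [a]bbabba   read a → write a, move R, go to q1
q1 | a[b]babba   read b → write a, move R, go to q1
q1 | aa[b]abba   read b → write a, move R, go to q1
q1 | aaa[a]bba   read a → write a, move R, go to q0
q0 | aaaa[b]ba
M halts after 4 transitions.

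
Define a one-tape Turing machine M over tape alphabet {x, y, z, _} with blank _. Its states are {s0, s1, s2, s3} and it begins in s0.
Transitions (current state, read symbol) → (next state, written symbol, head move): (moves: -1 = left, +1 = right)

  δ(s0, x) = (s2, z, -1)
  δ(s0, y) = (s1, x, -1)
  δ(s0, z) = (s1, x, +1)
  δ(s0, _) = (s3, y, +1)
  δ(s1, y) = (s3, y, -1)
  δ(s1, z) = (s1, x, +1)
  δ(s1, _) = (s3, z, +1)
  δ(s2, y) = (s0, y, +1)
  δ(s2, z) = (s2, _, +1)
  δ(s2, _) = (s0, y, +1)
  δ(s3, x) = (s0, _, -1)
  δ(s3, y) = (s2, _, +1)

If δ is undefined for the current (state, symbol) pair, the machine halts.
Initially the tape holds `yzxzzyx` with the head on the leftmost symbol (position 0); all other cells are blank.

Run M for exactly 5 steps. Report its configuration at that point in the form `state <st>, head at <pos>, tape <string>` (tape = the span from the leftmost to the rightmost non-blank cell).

s0 | _[y]zxzzyx   read y → write x, move -1, go to s1
s1 | [_]xzxzzyx   read _ → write z, move +1, go to s3
s3 | z[x]zxzzyx   read x → write _, move -1, go to s0
s0 | [z]_zxzzyx   read z → write x, move +1, go to s1
s1 | x[_]zxzzyx   read _ → write z, move +1, go to s3
s3 | xz[z]xzzyx
After 5 steps: state s3, head at 1, tape xzzxzzyx.

state s3, head at 1, tape xzzxzzyx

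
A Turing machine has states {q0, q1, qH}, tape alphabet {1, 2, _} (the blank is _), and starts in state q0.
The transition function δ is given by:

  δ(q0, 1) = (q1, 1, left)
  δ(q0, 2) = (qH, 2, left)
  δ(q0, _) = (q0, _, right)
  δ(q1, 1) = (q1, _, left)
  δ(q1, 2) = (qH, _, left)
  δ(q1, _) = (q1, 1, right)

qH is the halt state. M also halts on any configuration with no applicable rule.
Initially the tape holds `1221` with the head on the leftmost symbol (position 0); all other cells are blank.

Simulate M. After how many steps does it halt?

state=q0 head=0 tape=__[1]221   (q0,1)→(q1,1,left)
state=q1 head=-1 tape=_[_]1221   (q1,_)→(q1,1,right)
state=q1 head=0 tape=_1[1]221   (q1,1)→(q1,_,left)
state=q1 head=-1 tape=_[1]_221   (q1,1)→(q1,_,left)
state=q1 head=-2 tape=[_]__221   (q1,_)→(q1,1,right)
state=q1 head=-1 tape=1[_]_221   (q1,_)→(q1,1,right)
state=q1 head=0 tape=11[_]221   (q1,_)→(q1,1,right)
state=q1 head=1 tape=111[2]21   (q1,2)→(qH,_,left)
state=qH head=0 tape=11[1]_21
M halts after 8 transitions.

8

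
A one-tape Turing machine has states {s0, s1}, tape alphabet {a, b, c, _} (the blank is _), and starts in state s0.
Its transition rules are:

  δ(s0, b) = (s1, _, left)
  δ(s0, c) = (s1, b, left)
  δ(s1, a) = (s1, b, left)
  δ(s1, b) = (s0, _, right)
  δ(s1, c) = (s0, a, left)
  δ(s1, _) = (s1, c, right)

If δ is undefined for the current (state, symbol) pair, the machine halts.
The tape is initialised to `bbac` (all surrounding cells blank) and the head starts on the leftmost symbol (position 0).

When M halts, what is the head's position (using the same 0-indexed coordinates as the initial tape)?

2

s0 | _[b]bac   read b → write _, move left, go to s1
s1 | [_]_bac   read _ → write c, move right, go to s1
s1 | c[_]bac   read _ → write c, move right, go to s1
s1 | cc[b]ac   read b → write _, move right, go to s0
s0 | cc_[a]c
At halt the head is at cell 2.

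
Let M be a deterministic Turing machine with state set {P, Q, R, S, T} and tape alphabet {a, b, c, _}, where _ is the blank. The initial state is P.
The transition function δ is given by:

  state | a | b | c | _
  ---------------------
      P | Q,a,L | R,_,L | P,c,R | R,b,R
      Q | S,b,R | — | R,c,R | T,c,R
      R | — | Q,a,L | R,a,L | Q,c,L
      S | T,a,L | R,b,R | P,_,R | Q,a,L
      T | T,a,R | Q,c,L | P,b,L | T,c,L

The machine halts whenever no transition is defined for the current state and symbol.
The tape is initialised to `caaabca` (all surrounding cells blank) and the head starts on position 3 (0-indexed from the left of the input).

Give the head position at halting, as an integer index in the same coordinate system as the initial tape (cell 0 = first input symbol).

state=P head=3 tape=caa[a]bca   (P,a)→(Q,a,L)
state=Q head=2 tape=ca[a]abca   (Q,a)→(S,b,R)
state=S head=3 tape=cab[a]bca   (S,a)→(T,a,L)
state=T head=2 tape=ca[b]abca   (T,b)→(Q,c,L)
state=Q head=1 tape=c[a]cabca   (Q,a)→(S,b,R)
state=S head=2 tape=cb[c]abca   (S,c)→(P,_,R)
state=P head=3 tape=cb_[a]bca   (P,a)→(Q,a,L)
state=Q head=2 tape=cb[_]abca   (Q,_)→(T,c,R)
state=T head=3 tape=cbc[a]bca   (T,a)→(T,a,R)
state=T head=4 tape=cbca[b]ca   (T,b)→(Q,c,L)
state=Q head=3 tape=cbc[a]cca   (Q,a)→(S,b,R)
state=S head=4 tape=cbcb[c]ca   (S,c)→(P,_,R)
state=P head=5 tape=cbcb_[c]a   (P,c)→(P,c,R)
state=P head=6 tape=cbcb_c[a]   (P,a)→(Q,a,L)
state=Q head=5 tape=cbcb_[c]a   (Q,c)→(R,c,R)
state=R head=6 tape=cbcb_c[a]
At halt the head is at cell 6.

6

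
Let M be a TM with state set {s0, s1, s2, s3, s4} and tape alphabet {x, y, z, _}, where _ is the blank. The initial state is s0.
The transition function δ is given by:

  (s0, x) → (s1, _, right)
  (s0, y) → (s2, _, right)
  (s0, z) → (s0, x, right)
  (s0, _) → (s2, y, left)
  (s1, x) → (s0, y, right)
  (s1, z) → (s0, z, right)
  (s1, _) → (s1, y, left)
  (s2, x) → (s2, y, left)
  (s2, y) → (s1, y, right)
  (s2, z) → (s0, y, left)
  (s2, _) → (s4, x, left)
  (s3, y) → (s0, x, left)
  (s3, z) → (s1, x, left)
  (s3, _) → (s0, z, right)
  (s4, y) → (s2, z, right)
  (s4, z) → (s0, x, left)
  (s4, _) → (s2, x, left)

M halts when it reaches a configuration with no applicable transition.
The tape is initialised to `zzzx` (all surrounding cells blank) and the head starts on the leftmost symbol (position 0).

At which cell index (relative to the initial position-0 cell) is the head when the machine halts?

state=s0 head=0 tape=[z]zzx__   (s0,z)→(s0,x,right)
state=s0 head=1 tape=x[z]zx__   (s0,z)→(s0,x,right)
state=s0 head=2 tape=xx[z]x__   (s0,z)→(s0,x,right)
state=s0 head=3 tape=xxx[x]__   (s0,x)→(s1,_,right)
state=s1 head=4 tape=xxx_[_]_   (s1,_)→(s1,y,left)
state=s1 head=3 tape=xxx[_]y_   (s1,_)→(s1,y,left)
state=s1 head=2 tape=xx[x]yy_   (s1,x)→(s0,y,right)
state=s0 head=3 tape=xxy[y]y_   (s0,y)→(s2,_,right)
state=s2 head=4 tape=xxy_[y]_   (s2,y)→(s1,y,right)
state=s1 head=5 tape=xxy_y[_]   (s1,_)→(s1,y,left)
state=s1 head=4 tape=xxy_[y]y
At halt the head is at cell 4.

4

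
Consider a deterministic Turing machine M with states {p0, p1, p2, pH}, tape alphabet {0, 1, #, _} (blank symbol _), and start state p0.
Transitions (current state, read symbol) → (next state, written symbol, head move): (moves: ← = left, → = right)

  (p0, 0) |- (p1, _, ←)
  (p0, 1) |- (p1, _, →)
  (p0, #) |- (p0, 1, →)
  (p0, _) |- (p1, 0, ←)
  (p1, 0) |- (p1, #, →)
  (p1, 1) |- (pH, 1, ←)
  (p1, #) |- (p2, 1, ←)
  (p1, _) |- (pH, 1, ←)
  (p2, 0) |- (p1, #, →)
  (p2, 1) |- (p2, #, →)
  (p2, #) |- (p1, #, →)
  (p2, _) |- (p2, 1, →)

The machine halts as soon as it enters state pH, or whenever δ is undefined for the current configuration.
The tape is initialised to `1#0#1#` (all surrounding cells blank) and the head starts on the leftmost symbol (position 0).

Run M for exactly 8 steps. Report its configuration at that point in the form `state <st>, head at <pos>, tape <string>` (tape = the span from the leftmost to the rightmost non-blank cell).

state pH, head at 2, tape 1##11#

state=p0 head=0 tape=[1]#0#1#   (p0,1)→(p1,_,→)
state=p1 head=1 tape=_[#]0#1#   (p1,#)→(p2,1,←)
state=p2 head=0 tape=[_]10#1#   (p2,_)→(p2,1,→)
state=p2 head=1 tape=1[1]0#1#   (p2,1)→(p2,#,→)
state=p2 head=2 tape=1#[0]#1#   (p2,0)→(p1,#,→)
state=p1 head=3 tape=1##[#]1#   (p1,#)→(p2,1,←)
state=p2 head=2 tape=1#[#]11#   (p2,#)→(p1,#,→)
state=p1 head=3 tape=1##[1]1#   (p1,1)→(pH,1,←)
state=pH head=2 tape=1#[#]11#
After 8 steps: state pH, head at 2, tape 1##11#.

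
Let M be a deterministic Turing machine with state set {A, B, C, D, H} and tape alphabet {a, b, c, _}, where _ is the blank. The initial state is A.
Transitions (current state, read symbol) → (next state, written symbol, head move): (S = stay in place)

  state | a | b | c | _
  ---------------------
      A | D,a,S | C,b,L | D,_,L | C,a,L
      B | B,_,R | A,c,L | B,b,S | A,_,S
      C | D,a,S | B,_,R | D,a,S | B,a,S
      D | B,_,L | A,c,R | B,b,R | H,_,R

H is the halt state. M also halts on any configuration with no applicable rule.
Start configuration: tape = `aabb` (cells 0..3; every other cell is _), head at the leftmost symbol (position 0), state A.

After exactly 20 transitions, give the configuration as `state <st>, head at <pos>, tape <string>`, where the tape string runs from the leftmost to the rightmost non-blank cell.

state A, head at 1, tape cb

A | __[a]abb   read a → write a, move S, go to D
D | __[a]abb   read a → write _, move L, go to B
B | _[_]_abb   read _ → write _, move S, go to A
A | _[_]_abb   read _ → write a, move L, go to C
C | [_]a_abb   read _ → write a, move S, go to B
B | [a]a_abb   read a → write _, move R, go to B
B | _[a]_abb   read a → write _, move R, go to B
B | __[_]abb   read _ → write _, move S, go to A
A | __[_]abb   read _ → write a, move L, go to C
C | _[_]aabb   read _ → write a, move S, go to B
B | _[a]aabb   read a → write _, move R, go to B
B | __[a]abb   read a → write _, move R, go to B
B | ___[a]bb   read a → write _, move R, go to B
B | ____[b]b   read b → write c, move L, go to A
A | ___[_]cb   read _ → write a, move L, go to C
C | __[_]acb   read _ → write a, move S, go to B
B | __[a]acb   read a → write _, move R, go to B
B | ___[a]cb   read a → write _, move R, go to B
B | ____[c]b   read c → write b, move S, go to B
B | ____[b]b   read b → write c, move L, go to A
A | ___[_]cb
After 20 steps: state A, head at 1, tape cb.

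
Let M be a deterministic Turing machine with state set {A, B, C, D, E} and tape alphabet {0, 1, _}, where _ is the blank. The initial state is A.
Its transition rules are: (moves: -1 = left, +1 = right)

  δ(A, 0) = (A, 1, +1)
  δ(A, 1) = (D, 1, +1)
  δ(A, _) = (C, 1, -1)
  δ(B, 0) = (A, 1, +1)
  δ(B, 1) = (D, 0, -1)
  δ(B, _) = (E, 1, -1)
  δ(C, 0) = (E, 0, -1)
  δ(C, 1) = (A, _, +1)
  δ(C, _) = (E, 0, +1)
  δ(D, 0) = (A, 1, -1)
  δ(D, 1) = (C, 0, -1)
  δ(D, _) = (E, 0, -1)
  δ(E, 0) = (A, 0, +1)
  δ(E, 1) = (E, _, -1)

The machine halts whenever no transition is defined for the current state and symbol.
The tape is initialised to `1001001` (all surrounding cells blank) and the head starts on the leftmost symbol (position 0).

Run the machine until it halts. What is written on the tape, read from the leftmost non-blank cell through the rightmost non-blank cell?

11____0

A | [1]001001_   read 1 → write 1, move +1, go to D
D | 1[0]01001_   read 0 → write 1, move -1, go to A
A | [1]101001_   read 1 → write 1, move +1, go to D
D | 1[1]01001_   read 1 → write 0, move -1, go to C
C | [1]001001_   read 1 → write _, move +1, go to A
A | _[0]01001_   read 0 → write 1, move +1, go to A
A | _1[0]1001_   read 0 → write 1, move +1, go to A
A | _11[1]001_   read 1 → write 1, move +1, go to D
D | _111[0]01_   read 0 → write 1, move -1, go to A
A | _11[1]101_   read 1 → write 1, move +1, go to D
D | _111[1]01_   read 1 → write 0, move -1, go to C
C | _11[1]001_   read 1 → write _, move +1, go to A
A | _11_[0]01_   read 0 → write 1, move +1, go to A
A | _11_1[0]1_   read 0 → write 1, move +1, go to A
A | _11_11[1]_   read 1 → write 1, move +1, go to D
D | _11_111[_]   read _ → write 0, move -1, go to E
E | _11_11[1]0   read 1 → write _, move -1, go to E
E | _11_1[1]_0   read 1 → write _, move -1, go to E
E | _11_[1]__0   read 1 → write _, move -1, go to E
E | _11[_]___0
The non-blank tape span at halt is 11____0.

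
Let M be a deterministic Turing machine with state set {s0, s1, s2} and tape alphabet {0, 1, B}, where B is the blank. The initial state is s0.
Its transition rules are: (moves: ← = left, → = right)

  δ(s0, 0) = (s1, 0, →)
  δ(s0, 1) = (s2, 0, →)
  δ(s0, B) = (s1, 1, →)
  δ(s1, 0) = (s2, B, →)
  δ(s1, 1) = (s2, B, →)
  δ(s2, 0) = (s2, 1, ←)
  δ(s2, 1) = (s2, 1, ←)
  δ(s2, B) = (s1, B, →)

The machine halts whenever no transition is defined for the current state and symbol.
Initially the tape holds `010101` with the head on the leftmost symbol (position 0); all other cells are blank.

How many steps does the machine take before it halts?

state=s0 head=0 tape=[0]10101BB   (s0,0)→(s1,0,→)
state=s1 head=1 tape=0[1]0101BB   (s1,1)→(s2,B,→)
state=s2 head=2 tape=0B[0]101BB   (s2,0)→(s2,1,←)
state=s2 head=1 tape=0[B]1101BB   (s2,B)→(s1,B,→)
state=s1 head=2 tape=0B[1]101BB   (s1,1)→(s2,B,→)
state=s2 head=3 tape=0BB[1]01BB   (s2,1)→(s2,1,←)
state=s2 head=2 tape=0B[B]101BB   (s2,B)→(s1,B,→)
state=s1 head=3 tape=0BB[1]01BB   (s1,1)→(s2,B,→)
state=s2 head=4 tape=0BBB[0]1BB   (s2,0)→(s2,1,←)
state=s2 head=3 tape=0BB[B]11BB   (s2,B)→(s1,B,→)
state=s1 head=4 tape=0BBB[1]1BB   (s1,1)→(s2,B,→)
state=s2 head=5 tape=0BBBB[1]BB   (s2,1)→(s2,1,←)
state=s2 head=4 tape=0BBB[B]1BB   (s2,B)→(s1,B,→)
state=s1 head=5 tape=0BBBB[1]BB   (s1,1)→(s2,B,→)
state=s2 head=6 tape=0BBBBB[B]B   (s2,B)→(s1,B,→)
state=s1 head=7 tape=0BBBBBB[B]
M halts after 15 transitions.

15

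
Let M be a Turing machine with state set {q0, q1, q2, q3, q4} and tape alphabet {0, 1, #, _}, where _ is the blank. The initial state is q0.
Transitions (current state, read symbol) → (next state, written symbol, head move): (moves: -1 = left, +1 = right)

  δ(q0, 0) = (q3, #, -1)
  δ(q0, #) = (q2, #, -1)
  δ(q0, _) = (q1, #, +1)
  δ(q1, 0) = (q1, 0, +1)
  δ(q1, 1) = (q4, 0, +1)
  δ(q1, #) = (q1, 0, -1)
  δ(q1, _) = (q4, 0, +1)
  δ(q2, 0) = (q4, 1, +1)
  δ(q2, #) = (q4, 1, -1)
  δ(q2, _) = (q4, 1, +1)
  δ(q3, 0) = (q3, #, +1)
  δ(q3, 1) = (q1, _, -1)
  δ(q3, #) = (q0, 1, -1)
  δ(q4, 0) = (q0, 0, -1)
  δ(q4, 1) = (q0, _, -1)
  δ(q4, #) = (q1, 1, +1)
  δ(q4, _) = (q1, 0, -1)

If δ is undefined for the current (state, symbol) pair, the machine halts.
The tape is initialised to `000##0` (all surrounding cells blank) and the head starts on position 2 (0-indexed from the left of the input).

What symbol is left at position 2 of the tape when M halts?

state=q0 head=2 tape=00[0]##0   (q0,0)→(q3,#,-1)
state=q3 head=1 tape=0[0]###0   (q3,0)→(q3,#,+1)
state=q3 head=2 tape=0#[#]##0   (q3,#)→(q0,1,-1)
state=q0 head=1 tape=0[#]1##0   (q0,#)→(q2,#,-1)
state=q2 head=0 tape=[0]#1##0   (q2,0)→(q4,1,+1)
state=q4 head=1 tape=1[#]1##0   (q4,#)→(q1,1,+1)
state=q1 head=2 tape=11[1]##0   (q1,1)→(q4,0,+1)
state=q4 head=3 tape=110[#]#0   (q4,#)→(q1,1,+1)
state=q1 head=4 tape=1101[#]0   (q1,#)→(q1,0,-1)
state=q1 head=3 tape=110[1]00   (q1,1)→(q4,0,+1)
state=q4 head=4 tape=1100[0]0   (q4,0)→(q0,0,-1)
state=q0 head=3 tape=110[0]00   (q0,0)→(q3,#,-1)
state=q3 head=2 tape=11[0]#00   (q3,0)→(q3,#,+1)
state=q3 head=3 tape=11#[#]00   (q3,#)→(q0,1,-1)
state=q0 head=2 tape=11[#]100   (q0,#)→(q2,#,-1)
state=q2 head=1 tape=1[1]#100
Cell 2 holds # when M halts.

#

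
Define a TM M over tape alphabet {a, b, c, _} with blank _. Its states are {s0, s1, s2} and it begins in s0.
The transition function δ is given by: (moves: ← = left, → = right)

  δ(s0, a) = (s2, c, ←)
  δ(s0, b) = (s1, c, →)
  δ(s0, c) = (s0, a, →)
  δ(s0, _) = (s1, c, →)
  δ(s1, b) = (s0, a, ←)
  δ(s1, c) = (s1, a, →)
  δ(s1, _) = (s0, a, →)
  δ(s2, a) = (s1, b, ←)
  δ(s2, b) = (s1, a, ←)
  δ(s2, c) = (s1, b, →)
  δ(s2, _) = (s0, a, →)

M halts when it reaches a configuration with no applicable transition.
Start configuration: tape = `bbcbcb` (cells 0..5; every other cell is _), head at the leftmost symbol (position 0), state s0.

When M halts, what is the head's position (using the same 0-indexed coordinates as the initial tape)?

state=s0 head=0 tape=__[b]bcbcb   (s0,b)→(s1,c,→)
state=s1 head=1 tape=__c[b]cbcb   (s1,b)→(s0,a,←)
state=s0 head=0 tape=__[c]acbcb   (s0,c)→(s0,a,→)
state=s0 head=1 tape=__a[a]cbcb   (s0,a)→(s2,c,←)
state=s2 head=0 tape=__[a]ccbcb   (s2,a)→(s1,b,←)
state=s1 head=-1 tape=_[_]bccbcb   (s1,_)→(s0,a,→)
state=s0 head=0 tape=_a[b]ccbcb   (s0,b)→(s1,c,→)
state=s1 head=1 tape=_ac[c]cbcb   (s1,c)→(s1,a,→)
state=s1 head=2 tape=_aca[c]bcb   (s1,c)→(s1,a,→)
state=s1 head=3 tape=_acaa[b]cb   (s1,b)→(s0,a,←)
state=s0 head=2 tape=_aca[a]acb   (s0,a)→(s2,c,←)
state=s2 head=1 tape=_ac[a]cacb   (s2,a)→(s1,b,←)
state=s1 head=0 tape=_a[c]bcacb   (s1,c)→(s1,a,→)
state=s1 head=1 tape=_aa[b]cacb   (s1,b)→(s0,a,←)
state=s0 head=0 tape=_a[a]acacb   (s0,a)→(s2,c,←)
state=s2 head=-1 tape=_[a]cacacb   (s2,a)→(s1,b,←)
state=s1 head=-2 tape=[_]bcacacb   (s1,_)→(s0,a,→)
state=s0 head=-1 tape=a[b]cacacb   (s0,b)→(s1,c,→)
state=s1 head=0 tape=ac[c]acacb   (s1,c)→(s1,a,→)
state=s1 head=1 tape=aca[a]cacb
At halt the head is at cell 1.

1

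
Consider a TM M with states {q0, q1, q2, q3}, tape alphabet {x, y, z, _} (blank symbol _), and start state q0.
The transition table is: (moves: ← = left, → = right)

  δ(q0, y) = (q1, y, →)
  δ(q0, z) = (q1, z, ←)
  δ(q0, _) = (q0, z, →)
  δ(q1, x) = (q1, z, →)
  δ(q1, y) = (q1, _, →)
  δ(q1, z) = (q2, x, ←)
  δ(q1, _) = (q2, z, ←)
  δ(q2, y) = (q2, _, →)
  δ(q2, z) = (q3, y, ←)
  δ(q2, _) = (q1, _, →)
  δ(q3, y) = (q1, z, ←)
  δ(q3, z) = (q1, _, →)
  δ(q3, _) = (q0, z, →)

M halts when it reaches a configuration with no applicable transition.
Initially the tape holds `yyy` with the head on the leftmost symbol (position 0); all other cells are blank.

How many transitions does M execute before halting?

14

q0 | [y]yy__   read y → write y, move →, go to q1
q1 | y[y]y__   read y → write _, move →, go to q1
q1 | y_[y]__   read y → write _, move →, go to q1
q1 | y__[_]_   read _ → write z, move ←, go to q2
q2 | y_[_]z_   read _ → write _, move →, go to q1
q1 | y__[z]_   read z → write x, move ←, go to q2
q2 | y_[_]x_   read _ → write _, move →, go to q1
q1 | y__[x]_   read x → write z, move →, go to q1
q1 | y__z[_]   read _ → write z, move ←, go to q2
q2 | y__[z]z   read z → write y, move ←, go to q3
q3 | y_[_]yz   read _ → write z, move →, go to q0
q0 | y_z[y]z   read y → write y, move →, go to q1
q1 | y_zy[z]   read z → write x, move ←, go to q2
q2 | y_z[y]x   read y → write _, move →, go to q2
q2 | y_z_[x]
M halts after 14 transitions.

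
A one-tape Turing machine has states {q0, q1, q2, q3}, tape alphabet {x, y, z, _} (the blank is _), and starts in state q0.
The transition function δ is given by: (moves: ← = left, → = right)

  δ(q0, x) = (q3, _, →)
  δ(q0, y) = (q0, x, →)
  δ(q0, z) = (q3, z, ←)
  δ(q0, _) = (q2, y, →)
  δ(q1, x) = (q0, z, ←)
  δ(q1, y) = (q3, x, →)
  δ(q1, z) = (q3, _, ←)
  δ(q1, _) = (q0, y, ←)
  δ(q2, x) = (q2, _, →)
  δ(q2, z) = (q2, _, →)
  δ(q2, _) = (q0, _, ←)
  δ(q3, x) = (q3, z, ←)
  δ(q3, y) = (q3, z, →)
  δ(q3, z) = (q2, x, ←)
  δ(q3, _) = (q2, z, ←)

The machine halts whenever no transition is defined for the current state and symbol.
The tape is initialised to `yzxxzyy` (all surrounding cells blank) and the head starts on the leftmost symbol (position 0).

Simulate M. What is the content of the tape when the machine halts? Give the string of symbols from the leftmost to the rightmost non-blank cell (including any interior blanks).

state=q0 head=0 tape=___[y]zxxzyy   (q0,y)→(q0,x,→)
state=q0 head=1 tape=___x[z]xxzyy   (q0,z)→(q3,z,←)
state=q3 head=0 tape=___[x]zxxzyy   (q3,x)→(q3,z,←)
state=q3 head=-1 tape=__[_]zzxxzyy   (q3,_)→(q2,z,←)
state=q2 head=-2 tape=_[_]zzzxxzyy   (q2,_)→(q0,_,←)
state=q0 head=-3 tape=[_]_zzzxxzyy   (q0,_)→(q2,y,→)
state=q2 head=-2 tape=y[_]zzzxxzyy   (q2,_)→(q0,_,←)
state=q0 head=-3 tape=[y]_zzzxxzyy   (q0,y)→(q0,x,→)
state=q0 head=-2 tape=x[_]zzzxxzyy   (q0,_)→(q2,y,→)
state=q2 head=-1 tape=xy[z]zzxxzyy   (q2,z)→(q2,_,→)
state=q2 head=0 tape=xy_[z]zxxzyy   (q2,z)→(q2,_,→)
state=q2 head=1 tape=xy__[z]xxzyy   (q2,z)→(q2,_,→)
state=q2 head=2 tape=xy___[x]xzyy   (q2,x)→(q2,_,→)
state=q2 head=3 tape=xy____[x]zyy   (q2,x)→(q2,_,→)
state=q2 head=4 tape=xy_____[z]yy   (q2,z)→(q2,_,→)
state=q2 head=5 tape=xy______[y]y
The non-blank tape span at halt is xy______yy.

xy______yy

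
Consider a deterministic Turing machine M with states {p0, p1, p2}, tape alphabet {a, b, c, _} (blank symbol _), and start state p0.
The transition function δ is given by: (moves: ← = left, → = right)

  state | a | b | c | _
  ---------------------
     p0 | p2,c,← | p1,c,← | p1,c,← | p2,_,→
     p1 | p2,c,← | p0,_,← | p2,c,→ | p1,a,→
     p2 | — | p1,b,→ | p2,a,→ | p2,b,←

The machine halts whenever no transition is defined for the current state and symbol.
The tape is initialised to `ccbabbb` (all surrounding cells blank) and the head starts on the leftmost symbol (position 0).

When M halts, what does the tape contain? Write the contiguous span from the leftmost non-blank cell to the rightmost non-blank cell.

state=p0 head=0 tape=_[c]cbabbb   (p0,c)→(p1,c,←)
state=p1 head=-1 tape=[_]ccbabbb   (p1,_)→(p1,a,→)
state=p1 head=0 tape=a[c]cbabbb   (p1,c)→(p2,c,→)
state=p2 head=1 tape=ac[c]babbb   (p2,c)→(p2,a,→)
state=p2 head=2 tape=aca[b]abbb   (p2,b)→(p1,b,→)
state=p1 head=3 tape=acab[a]bbb   (p1,a)→(p2,c,←)
state=p2 head=2 tape=aca[b]cbbb   (p2,b)→(p1,b,→)
state=p1 head=3 tape=acab[c]bbb   (p1,c)→(p2,c,→)
state=p2 head=4 tape=acabc[b]bb   (p2,b)→(p1,b,→)
state=p1 head=5 tape=acabcb[b]b   (p1,b)→(p0,_,←)
state=p0 head=4 tape=acabc[b]_b   (p0,b)→(p1,c,←)
state=p1 head=3 tape=acab[c]c_b   (p1,c)→(p2,c,→)
state=p2 head=4 tape=acabc[c]_b   (p2,c)→(p2,a,→)
state=p2 head=5 tape=acabca[_]b   (p2,_)→(p2,b,←)
state=p2 head=4 tape=acabc[a]bb
The non-blank tape span at halt is acabcabb.

acabcabb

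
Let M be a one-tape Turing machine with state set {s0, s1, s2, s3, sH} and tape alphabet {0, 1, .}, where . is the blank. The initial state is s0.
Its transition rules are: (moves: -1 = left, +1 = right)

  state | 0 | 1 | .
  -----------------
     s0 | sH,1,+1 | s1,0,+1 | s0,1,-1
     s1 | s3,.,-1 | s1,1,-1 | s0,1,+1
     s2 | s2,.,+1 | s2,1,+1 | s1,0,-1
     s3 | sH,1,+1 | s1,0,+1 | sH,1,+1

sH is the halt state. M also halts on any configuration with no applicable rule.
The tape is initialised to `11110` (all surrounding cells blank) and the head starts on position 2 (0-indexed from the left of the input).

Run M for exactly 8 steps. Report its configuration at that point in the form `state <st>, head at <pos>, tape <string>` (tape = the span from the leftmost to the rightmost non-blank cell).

state=s0 head=2 tape=11[1]10   (s0,1)→(s1,0,+1)
state=s1 head=3 tape=110[1]0   (s1,1)→(s1,1,-1)
state=s1 head=2 tape=11[0]10   (s1,0)→(s3,.,-1)
state=s3 head=1 tape=1[1].10   (s3,1)→(s1,0,+1)
state=s1 head=2 tape=10[.]10   (s1,.)→(s0,1,+1)
state=s0 head=3 tape=101[1]0   (s0,1)→(s1,0,+1)
state=s1 head=4 tape=1010[0]   (s1,0)→(s3,.,-1)
state=s3 head=3 tape=101[0].   (s3,0)→(sH,1,+1)
state=sH head=4 tape=1011[.]
After 8 steps: state sH, head at 4, tape 1011.

state sH, head at 4, tape 1011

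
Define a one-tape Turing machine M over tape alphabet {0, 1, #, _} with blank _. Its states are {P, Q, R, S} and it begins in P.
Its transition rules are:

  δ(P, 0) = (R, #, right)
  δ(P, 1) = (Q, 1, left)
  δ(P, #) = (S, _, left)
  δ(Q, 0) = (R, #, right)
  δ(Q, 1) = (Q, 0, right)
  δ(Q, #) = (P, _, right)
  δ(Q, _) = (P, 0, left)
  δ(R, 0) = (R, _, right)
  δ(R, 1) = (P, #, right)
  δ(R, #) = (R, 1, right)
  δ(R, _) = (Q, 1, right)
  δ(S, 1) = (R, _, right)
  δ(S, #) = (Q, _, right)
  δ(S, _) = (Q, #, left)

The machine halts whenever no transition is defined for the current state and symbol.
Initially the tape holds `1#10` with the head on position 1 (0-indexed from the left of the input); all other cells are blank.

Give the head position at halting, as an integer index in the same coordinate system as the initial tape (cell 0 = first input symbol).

3

P | 1[#]10____   read # → write _, move left, go to S
S | [1]_10____   read 1 → write _, move right, go to R
R | _[_]10____   read _ → write 1, move right, go to Q
Q | _1[1]0____   read 1 → write 0, move right, go to Q
Q | _10[0]____   read 0 → write #, move right, go to R
R | _10#[_]___   read _ → write 1, move right, go to Q
Q | _10#1[_]__   read _ → write 0, move left, go to P
P | _10#[1]0__   read 1 → write 1, move left, go to Q
Q | _10[#]10__   read # → write _, move right, go to P
P | _10_[1]0__   read 1 → write 1, move left, go to Q
Q | _10[_]10__   read _ → write 0, move left, go to P
P | _1[0]010__   read 0 → write #, move right, go to R
R | _1#[0]10__   read 0 → write _, move right, go to R
R | _1#_[1]0__   read 1 → write #, move right, go to P
P | _1#_#[0]__   read 0 → write #, move right, go to R
R | _1#_##[_]_   read _ → write 1, move right, go to Q
Q | _1#_##1[_]   read _ → write 0, move left, go to P
P | _1#_##[1]0   read 1 → write 1, move left, go to Q
Q | _1#_#[#]10   read # → write _, move right, go to P
P | _1#_#_[1]0   read 1 → write 1, move left, go to Q
Q | _1#_#[_]10   read _ → write 0, move left, go to P
P | _1#_[#]010   read # → write _, move left, go to S
S | _1#[_]_010   read _ → write #, move left, go to Q
Q | _1[#]#_010   read # → write _, move right, go to P
P | _1_[#]_010   read # → write _, move left, go to S
S | _1[_]__010   read _ → write #, move left, go to Q
Q | _[1]#__010   read 1 → write 0, move right, go to Q
Q | _0[#]__010   read # → write _, move right, go to P
P | _0_[_]_010
At halt the head is at cell 3.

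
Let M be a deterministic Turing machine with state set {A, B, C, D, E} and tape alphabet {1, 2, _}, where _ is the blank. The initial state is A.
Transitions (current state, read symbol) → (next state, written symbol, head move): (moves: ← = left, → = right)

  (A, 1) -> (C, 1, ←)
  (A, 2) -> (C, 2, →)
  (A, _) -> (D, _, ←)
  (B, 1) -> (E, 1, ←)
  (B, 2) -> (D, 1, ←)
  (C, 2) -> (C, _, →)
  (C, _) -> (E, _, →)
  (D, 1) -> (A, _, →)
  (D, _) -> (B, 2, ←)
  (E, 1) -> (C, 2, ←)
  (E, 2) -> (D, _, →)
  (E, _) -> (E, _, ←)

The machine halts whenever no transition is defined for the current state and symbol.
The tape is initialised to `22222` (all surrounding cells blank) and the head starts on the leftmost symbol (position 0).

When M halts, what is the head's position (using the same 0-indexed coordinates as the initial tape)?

0

state=A head=0 tape=[2]2222__   (A,2)→(C,2,→)
state=C head=1 tape=2[2]222__   (C,2)→(C,_,→)
state=C head=2 tape=2_[2]22__   (C,2)→(C,_,→)
state=C head=3 tape=2__[2]2__   (C,2)→(C,_,→)
state=C head=4 tape=2___[2]__   (C,2)→(C,_,→)
state=C head=5 tape=2____[_]_   (C,_)→(E,_,→)
state=E head=6 tape=2_____[_]   (E,_)→(E,_,←)
state=E head=5 tape=2____[_]_   (E,_)→(E,_,←)
state=E head=4 tape=2___[_]__   (E,_)→(E,_,←)
state=E head=3 tape=2__[_]___   (E,_)→(E,_,←)
state=E head=2 tape=2_[_]____   (E,_)→(E,_,←)
state=E head=1 tape=2[_]_____   (E,_)→(E,_,←)
state=E head=0 tape=[2]______   (E,2)→(D,_,→)
state=D head=1 tape=_[_]_____   (D,_)→(B,2,←)
state=B head=0 tape=[_]2_____
At halt the head is at cell 0.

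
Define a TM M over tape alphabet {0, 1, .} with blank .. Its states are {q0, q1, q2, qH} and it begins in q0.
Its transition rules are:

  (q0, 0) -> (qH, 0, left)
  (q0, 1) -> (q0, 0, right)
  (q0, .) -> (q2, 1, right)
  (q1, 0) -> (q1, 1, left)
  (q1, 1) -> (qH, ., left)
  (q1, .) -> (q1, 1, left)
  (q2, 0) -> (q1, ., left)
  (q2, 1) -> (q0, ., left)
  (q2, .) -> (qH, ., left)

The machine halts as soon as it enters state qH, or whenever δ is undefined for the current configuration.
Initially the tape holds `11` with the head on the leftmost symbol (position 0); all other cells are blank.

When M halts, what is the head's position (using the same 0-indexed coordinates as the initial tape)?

2

state=q0 head=0 tape=[1]1..   (q0,1)→(q0,0,right)
state=q0 head=1 tape=0[1]..   (q0,1)→(q0,0,right)
state=q0 head=2 tape=00[.].   (q0,.)→(q2,1,right)
state=q2 head=3 tape=001[.]   (q2,.)→(qH,.,left)
state=qH head=2 tape=00[1].
At halt the head is at cell 2.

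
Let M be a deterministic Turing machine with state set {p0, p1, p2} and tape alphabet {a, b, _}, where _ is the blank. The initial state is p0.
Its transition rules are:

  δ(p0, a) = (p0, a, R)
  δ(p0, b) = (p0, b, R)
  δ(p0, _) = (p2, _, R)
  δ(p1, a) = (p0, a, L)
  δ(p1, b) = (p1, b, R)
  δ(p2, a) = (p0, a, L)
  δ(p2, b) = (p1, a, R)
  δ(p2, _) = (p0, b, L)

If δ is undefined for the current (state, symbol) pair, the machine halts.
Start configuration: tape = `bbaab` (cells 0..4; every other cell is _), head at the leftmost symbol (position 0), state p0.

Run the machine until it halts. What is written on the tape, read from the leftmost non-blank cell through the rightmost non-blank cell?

bbaab_a

p0 | [b]baab___   read b → write b, move R, go to p0
p0 | b[b]aab___   read b → write b, move R, go to p0
p0 | bb[a]ab___   read a → write a, move R, go to p0
p0 | bba[a]b___   read a → write a, move R, go to p0
p0 | bbaa[b]___   read b → write b, move R, go to p0
p0 | bbaab[_]__   read _ → write _, move R, go to p2
p2 | bbaab_[_]_   read _ → write b, move L, go to p0
p0 | bbaab[_]b_   read _ → write _, move R, go to p2
p2 | bbaab_[b]_   read b → write a, move R, go to p1
p1 | bbaab_a[_]
The non-blank tape span at halt is bbaab_a.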